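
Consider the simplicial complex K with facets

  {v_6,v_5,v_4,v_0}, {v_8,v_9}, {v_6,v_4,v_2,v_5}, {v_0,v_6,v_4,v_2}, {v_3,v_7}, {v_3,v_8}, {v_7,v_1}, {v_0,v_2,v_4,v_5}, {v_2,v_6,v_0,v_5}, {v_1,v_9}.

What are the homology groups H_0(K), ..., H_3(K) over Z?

H_0 = Z^2,  H_1 = Z,  H_2 = 0,  H_3 = Z.

Take the total order v_0 < v_1 < v_2 < v_3 < v_4 < v_5 < v_6 < v_7 < v_8 < v_9 on the vertex set. Then K (dimension 3) consists of the simplices:

  0-simplices (10): [v_0], [v_1], [v_2], [v_3], [v_4], [v_5], [v_6], [v_7], [v_8], [v_9]
  1-simplices (15): (15 of them)
  2-simplices (10): [v_0,v_2,v_4], [v_0,v_2,v_5], [v_0,v_2,v_6], [v_0,v_4,v_5], [v_0,v_4,v_6], [v_0,v_5,v_6], [v_2,v_4,v_5], [v_2,v_4,v_6], [v_2,v_5,v_6], [v_4,v_5,v_6]
  3-simplices (5): [v_0,v_2,v_4,v_5], [v_0,v_2,v_4,v_6], [v_0,v_2,v_5,v_6], [v_0,v_4,v_5,v_6], [v_2,v_4,v_5,v_6]

giving chain groups C_0 ≅ Z^10, C_1 ≅ Z^15, C_2 ≅ Z^10, C_3 ≅ Z^5.

Boundary ∂_1: C_1 → C_0 maps an edge to its endpoints' difference, ∂[p,q] = q − p. For instance
  ∂[v_1,v_9] = [v_9] − [v_1].
The 10×15 boundary matrix has rank 8 and Smith normal form diag(1,1,1,1,1,1,1,1).

Boundary ∂_2: C_2 → C_1 sends each 2-simplex [p,q,r] to [q,r] − [p,r] + [p,q]. For instance
  ∂[v_4,v_5,v_6] = [v_5,v_6] − [v_4,v_6] + [v_4,v_5],
  ∂[v_0,v_5,v_6] = [v_5,v_6] − [v_0,v_6] + [v_0,v_5].
The resulting 15×10 matrix has rank 6, and its Smith normal form has invariant factors (1,1,1,1,1,1).

∂_3: C_3 → C_2 sends each 3-simplex σ to the alternating sum Σ_i (−1)^i (σ with its i-th vertex removed). For instance
  ∂[v_0,v_2,v_4,v_6] = [v_2,v_4,v_6] − [v_0,v_4,v_6] + [v_0,v_2,v_6] − [v_0,v_2,v_4],
  ∂[v_0,v_2,v_4,v_5] = [v_2,v_4,v_5] − [v_0,v_4,v_5] + [v_0,v_2,v_5] − [v_0,v_2,v_4].
This gives a 10×5 integer matrix of rank 4; reducing to Smith normal form yields diagonal entries (1,1,1,1).

From H_k ≅ ker(∂_k) / im(∂_{k+1}) we obtain:

  H_0: rank C_0 − rank ∂_1 = 10 − 8 = 2, and the invariant factors of ∂_1 are all 1, so H_0 = Z^2.
  H_1: rank ker ∂_1 − rank ∂_2 = (15 − 8) − 6 = 1, and the invariant factors of ∂_2 are all 1, so H_1 = Z.
  H_2: rank ker ∂_2 − rank ∂_3 = (10 − 6) − 4 = 0, and the invariant factors of ∂_3 are all 1, so H_2 = 0.
  H_3: rank ker ∂_3 − rank ∂_4 = (5 − 4) − 0 = 1, and there is no ∂_4, so H_3 = Z.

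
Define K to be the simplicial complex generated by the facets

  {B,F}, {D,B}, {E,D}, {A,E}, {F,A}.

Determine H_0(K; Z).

H_0 = Z.

Order the vertices as A < B < D < E < F. Listing each simplex with vertices in this order, K has dimension 1 with simplices:

  0-simplices (5): A, B, D, E, F
  1-simplices (5): AE, AF, BD, BF, DE

so the chain groups are C_0 ≅ Z^5, C_1 ≅ Z^5.

The boundary map ∂_1: C_1 → C_0 sends each edge [p,q] (with p < q) to q − p.
The 5×5 boundary matrix has rank 4 and Smith normal form diag(1,1,1,1).

Reading off H_k = ker ∂_k / im ∂_{k+1}:

  H_0: rank C_0 − rank ∂_1 = 5 − 4 = 1, and the invariant factors of ∂_1 are all 1, so H_0 ≅ Z.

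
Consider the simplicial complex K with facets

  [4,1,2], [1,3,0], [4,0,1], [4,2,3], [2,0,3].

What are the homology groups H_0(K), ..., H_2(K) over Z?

H_0 = Z,  H_1 = Z,  H_2 = 0.

Order the vertices as 0 < 1 < 2 < 3 < 4. Listing each simplex with vertices in this order, K has dimension 2 with simplices:

  0-simplices (5): [0], [1], [2], [3], [4]
  1-simplices (10): [0,1], [0,2], [0,3], [0,4], [1,2], [1,3], [1,4], [2,3], [2,4], [3,4]
  2-simplices (5): [0,1,3], [0,1,4], [0,2,3], [1,2,4], [2,3,4]

giving chain groups C_0 ≅ Z^5, C_1 ≅ Z^10, C_2 ≅ Z^5.

The boundary map ∂_1: C_1 → C_0 sends each edge [p,q] (with p < q) to q − p. For instance
  ∂[2,4] = [4] − [2].
This gives a 5×10 integer matrix of rank 4; reducing to Smith normal form yields diagonal entries (1,1,1,1).

∂_2: C_2 → C_1 acts by ∂[p,q,r] = [q,r] − [p,r] + [p,q]. For instance
  ∂[0,2,3] = [2,3] − [0,3] + [0,2],
  ∂[2,3,4] = [3,4] − [2,4] + [2,3].
The 10×5 boundary matrix has rank 5 and Smith normal form diag(1,1,1,1,1).

Computing H_k = (kernel of ∂_k) / (image of ∂_{k+1}):

  H_0: rank C_0 − rank ∂_1 = 5 − 4 = 1, and the invariant factors of ∂_1 are all 1, so H_0 = Z.
  H_1: rank ker ∂_1 − rank ∂_2 = (10 − 4) − 5 = 1, and the invariant factors of ∂_2 are all 1, so H_1 = Z.
  H_2: rank ker ∂_2 − rank ∂_3 = (5 − 5) − 0 = 0, and there is no ∂_3, so H_2 = 0.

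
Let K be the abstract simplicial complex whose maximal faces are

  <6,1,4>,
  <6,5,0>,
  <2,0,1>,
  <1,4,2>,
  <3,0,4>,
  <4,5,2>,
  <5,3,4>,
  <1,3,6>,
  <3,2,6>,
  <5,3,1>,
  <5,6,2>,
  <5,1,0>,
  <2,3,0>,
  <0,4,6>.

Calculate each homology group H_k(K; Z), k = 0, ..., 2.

H_0 = Z,  H_1 = Z^2,  H_2 = Z.

Take the total order 0 < 1 < 2 < 3 < 4 < 5 < 6 on the vertex set. Then K (dimension 2) consists of the simplices:

  0-simplices (7): [0], [1], [2], [3], [4], [5], [6]
  1-simplices (21): [0,1], [0,2], [0,3], [0,4], [0,5], [0,6], [1,2], [1,3], [1,4], [1,5], [1,6], [2,3], [2,4], [2,5], [2,6], [3,4], [3,5], [3,6], [4,5], [4,6], [5,6]
  2-simplices (14): [0,1,2], [0,1,5], [0,2,3], [0,3,4], [0,4,6], [0,5,6], [1,2,4], [1,3,5], [1,3,6], [1,4,6], [2,3,6], [2,4,5], [2,5,6], [3,4,5]

Hence C_0 ≅ Z^7, C_1 ≅ Z^21, C_2 ≅ Z^14.

The boundary map ∂_1: C_1 → C_0 sends each edge [p,q] (with p < q) to q − p. For instance
  ∂[0,2] = [2] − [0].
As a 7×21 matrix over Z this has rank 6, with invariant factors (1,1,1,1,1,1).

Boundary ∂_2: C_2 → C_1 acts by ∂[p,q,r] = [q,r] − [p,r] + [p,q]. For instance
  ∂[0,1,2] = [1,2] − [0,2] + [0,1],
  ∂[0,1,5] = [1,5] − [0,5] + [0,1].
The 21×14 boundary matrix has rank 13 and Smith normal form diag(1,1,1,1,1,1,1,1,1,1,1,1,1).

Computing H_k = (kernel of ∂_k) / (image of ∂_{k+1}):

  H_0: rank C_0 − rank ∂_1 = 7 − 6 = 1, and the invariant factors of ∂_1 are all 1, so H_0 = Z.
  H_1: rank ker ∂_1 − rank ∂_2 = (21 − 6) − 13 = 2, and the invariant factors of ∂_2 are all 1, so H_1 = Z^2.
  H_2: rank ker ∂_2 − rank ∂_3 = (14 − 13) − 0 = 1, and there is no ∂_3, so H_2 = Z.

As a check, the Euler characteristic is 7 − 21 + 14 = 0, which agrees with 1 − 2 + 1 = 0.
(K is a triangulation of the torus T^2.)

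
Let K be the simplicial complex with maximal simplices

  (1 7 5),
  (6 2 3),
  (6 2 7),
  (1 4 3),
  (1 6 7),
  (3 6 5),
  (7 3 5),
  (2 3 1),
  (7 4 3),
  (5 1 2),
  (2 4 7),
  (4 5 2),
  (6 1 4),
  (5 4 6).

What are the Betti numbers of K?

b_0 = 1, b_1 = 2, b_2 = 1.

Take the total order 1 < 2 < 3 < 4 < 5 < 6 < 7 on the vertex set. Then K (dimension 2) consists of the simplices:

  0-simplices (7): [1], [2], [3], [4], [5], [6], [7]
  1-simplices (21): [1,2], [1,3], [1,4], [1,5], [1,6], [1,7], [2,3], [2,4], [2,5], [2,6], [2,7], [3,4], [3,5], [3,6], [3,7], [4,5], [4,6], [4,7], [5,6], [5,7], [6,7]
  2-simplices (14): [1,2,3], [1,2,5], [1,3,4], [1,4,6], [1,5,7], [1,6,7], [2,3,6], [2,4,5], [2,4,7], [2,6,7], [3,4,7], [3,5,6], [3,5,7], [4,5,6]

Hence C_0 ≅ Z^7, C_1 ≅ Z^21, C_2 ≅ Z^14.

Boundary ∂_1: C_1 → C_0 is given by ∂[p,q] = [q] − [p].
This gives a 7×21 integer matrix of rank 6; reducing to Smith normal form yields diagonal entries (1,1,1,1,1,1).

∂_2: C_2 → C_1 acts by ∂[p,q,r] = [q,r] − [p,r] + [p,q]. For instance
  ∂[2,4,5] = [4,5] − [2,5] + [2,4],
  ∂[1,5,7] = [5,7] − [1,7] + [1,5].
The 21×14 boundary matrix has rank 13 and Smith normal form diag(1,1,1,1,1,1,1,1,1,1,1,1,1).

Now H_k = ker ∂_k / im ∂_{k+1}, so:

  H_0: rank C_0 − rank ∂_1 = 7 − 6 = 1, and the invariant factors of ∂_1 are all 1, so H_0 ≅ Z.
  H_1: rank ker ∂_1 − rank ∂_2 = (21 − 6) − 13 = 2, and the invariant factors of ∂_2 are all 1, so H_1 ≅ Z^2.
  H_2: rank ker ∂_2 − rank ∂_3 = (14 − 13) − 0 = 1, and there is no ∂_3, so H_2 ≅ Z.

As a check, the Euler characteristic is 7 − 21 + 14 = 0, which agrees with 1 − 2 + 1 = 0.

Hence the Betti numbers are b_0 = 1, b_1 = 2, b_2 = 1.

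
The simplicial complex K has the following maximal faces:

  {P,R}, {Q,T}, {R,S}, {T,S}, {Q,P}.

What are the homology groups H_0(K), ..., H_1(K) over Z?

H_0 ≅ Z,  H_1 ≅ Z.

Order the vertices as P < Q < R < S < T. Listing each simplex with vertices in this order, K has dimension 1 with simplices:

  0-simplices (5): P, Q, R, S, T
  1-simplices (5): PQ, PR, QT, RS, ST

so the chain groups are C_0 ≅ Z^5, C_1 ≅ Z^5.

The boundary map ∂_1: C_1 → C_0 maps an edge to its endpoints' difference, ∂[p,q] = q − p. For instance
  ∂QT = T − Q.
The 5×5 boundary matrix has rank 4 and Smith normal form diag(1,1,1,1).

Computing H_k = (kernel of ∂_k) / (image of ∂_{k+1}):

  H_0: rank C_0 − rank ∂_1 = 5 − 4 = 1, and the invariant factors of ∂_1 are all 1, so H_0 = Z.
  H_1: rank ker ∂_1 − rank ∂_2 = (5 − 4) − 0 = 1, and there is no ∂_2, so H_1 = Z.

As a check, the Euler characteristic is 5 − 5 = 0, which agrees with 1 − 1 = 0.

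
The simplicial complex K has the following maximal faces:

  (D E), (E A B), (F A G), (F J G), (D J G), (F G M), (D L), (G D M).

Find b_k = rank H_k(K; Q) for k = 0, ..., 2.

b_0 = 1, b_1 = 1, b_2 = 0.

We work with the vertex ordering A < B < D < E < F < G < J < L < M. The simplices of K, each written with vertices in increasing order, are:

  0-simplices (9): A, B, D, E, F, G, J, L, M
  1-simplices (15): AB, AE, AF, AG, BE, DE, DG, DJ, DL, DM, FG, FJ, FM, GJ, GM
  2-simplices (6): ABE, AFG, DGJ, DGM, FGJ, FGM

giving chain groups C_0 ≅ Z^9, C_1 ≅ Z^15, C_2 ≅ Z^6.

The boundary map ∂_1: C_1 → C_0 is given by ∂[p,q] = [q] − [p]. For instance
  ∂AE = E − A.
This gives a 9×15 integer matrix of rank 8; reducing to Smith normal form yields diagonal entries (1,1,1,1,1,1,1,1).

∂_2: C_2 → C_1 acts by ∂[p,q,r] = [q,r] − [p,r] + [p,q]. For instance
  ∂FGM = GM − FM + FG,
  ∂ABE = BE − AE + AB.
The 15×6 boundary matrix has rank 6 and Smith normal form diag(1,1,1,1,1,1).

Now H_k = ker ∂_k / im ∂_{k+1}, so:

  H_0: rank C_0 − rank ∂_1 = 9 − 8 = 1, and the invariant factors of ∂_1 are all 1, so H_0 = Z.
  H_1: rank ker ∂_1 − rank ∂_2 = (15 − 8) − 6 = 1, and the invariant factors of ∂_2 are all 1, so H_1 = Z.
  H_2: rank ker ∂_2 − rank ∂_3 = (6 − 6) − 0 = 0, and there is no ∂_3, so H_2 = 0.

As a check, the Euler characteristic is 9 − 15 + 6 = 0, which agrees with 1 − 1 + 0 = 0.

Hence the Betti numbers are b_0 = 1, b_1 = 1, b_2 = 0.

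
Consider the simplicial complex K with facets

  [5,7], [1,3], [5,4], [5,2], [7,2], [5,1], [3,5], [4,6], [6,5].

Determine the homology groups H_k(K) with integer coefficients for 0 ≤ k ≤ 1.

Take the total order 1 < 2 < 3 < 4 < 5 < 6 < 7 on the vertex set. Then K (dimension 1) consists of the simplices:

  0-simplices (7): [1], [2], [3], [4], [5], [6], [7]
  1-simplices (9): [1,3], [1,5], [2,5], [2,7], [3,5], [4,5], [4,6], [5,6], [5,7]

giving chain groups C_0 ≅ Z^7, C_1 ≅ Z^9.

The boundary map ∂_1: C_1 → C_0 is given by ∂[p,q] = [q] − [p]. For instance
  ∂[1,5] = [5] − [1].
As a 7×9 matrix over Z this has rank 6, with invariant factors (1,1,1,1,1,1).

Computing H_k = (kernel of ∂_k) / (image of ∂_{k+1}):

  H_0: rank C_0 − rank ∂_1 = 7 − 6 = 1, and the invariant factors of ∂_1 are all 1, so H_0 = Z.
  H_1: rank ker ∂_1 − rank ∂_2 = (9 − 6) − 0 = 3, and there is no ∂_2, so H_1 = Z^3.

H_0 = Z,  H_1 = Z^3.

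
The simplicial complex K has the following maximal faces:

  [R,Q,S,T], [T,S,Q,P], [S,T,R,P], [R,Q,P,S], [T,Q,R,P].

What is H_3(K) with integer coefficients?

H_3 ≅ Z.

Take the total order P < Q < R < S < T on the vertex set. Then K (dimension 3) consists of the simplices:

  0-simplices (5): P, Q, R, S, T
  1-simplices (10): PQ, PR, PS, PT, QR, QS, QT, RS, RT, ST
  2-simplices (10): PQR, PQS, PQT, PRS, PRT, PST, QRS, QRT, QST, RST
  3-simplices (5): PQRS, PQRT, PQST, PRST, QRST

giving chain groups C_0 ≅ Z^5, C_1 ≅ Z^10, C_2 ≅ Z^10, C_3 ≅ Z^5.

The boundary map ∂_1: C_1 → C_0 sends each edge [p,q] (with p < q) to q − p. For instance
  ∂PQ = Q − P.
The resulting 5×10 matrix has rank 4, and its Smith normal form has invariant factors (1,1,1,1).

The boundary map ∂_2: C_2 → C_1 sends each 2-simplex [p,q,r] to [q,r] − [p,r] + [p,q]. For instance
  ∂QRT = RT − QT + QR,
  ∂PRS = RS − PS + PR.
This gives a 10×10 integer matrix of rank 6; reducing to Smith normal form yields diagonal entries (1,1,1,1,1,1).

The boundary map ∂_3: C_3 → C_2 sends each 3-simplex σ to the alternating sum Σ_i (−1)^i (σ with its i-th vertex removed). For instance
  ∂QRST = RST − QST + QRT − QRS,
  ∂PRST = RST − PST + PRT − PRS.
The resulting 10×5 matrix has rank 4, and its Smith normal form has invariant factors (1,1,1,1).

From H_k ≅ ker(∂_k) / im(∂_{k+1}) we obtain:

  H_3: rank ker ∂_3 − rank ∂_4 = (5 − 4) − 0 = 1, and there is no ∂_4, so H_3 ≅ Z.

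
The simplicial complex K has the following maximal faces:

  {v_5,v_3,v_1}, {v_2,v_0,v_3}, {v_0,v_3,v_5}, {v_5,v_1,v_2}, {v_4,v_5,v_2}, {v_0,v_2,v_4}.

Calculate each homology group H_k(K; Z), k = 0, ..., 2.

We work with the vertex ordering v_0 < v_1 < v_2 < v_3 < v_4 < v_5. The simplices of K, each written with vertices in increasing order, are:

  0-simplices (6): [v_0], [v_1], [v_2], [v_3], [v_4], [v_5]
  1-simplices (12): [v_0,v_2], [v_0,v_3], [v_0,v_4], [v_0,v_5], [v_1,v_2], [v_1,v_3], [v_1,v_5], [v_2,v_3], [v_2,v_4], [v_2,v_5], [v_3,v_5], [v_4,v_5]
  2-simplices (6): [v_0,v_2,v_3], [v_0,v_2,v_4], [v_0,v_3,v_5], [v_1,v_2,v_5], [v_1,v_3,v_5], [v_2,v_4,v_5]

giving chain groups C_0 ≅ Z^6, C_1 ≅ Z^12, C_2 ≅ Z^6.

Boundary ∂_1: C_1 → C_0 maps an edge to its endpoints' difference, ∂[p,q] = q − p.
The resulting 6×12 matrix has rank 5, and its Smith normal form has invariant factors (1,1,1,1,1).

Boundary ∂_2: C_2 → C_1 maps a triangle to the signed sum of its edges. For instance
  ∂[v_1,v_3,v_5] = [v_3,v_5] − [v_1,v_5] + [v_1,v_3],
  ∂[v_0,v_2,v_3] = [v_2,v_3] − [v_0,v_3] + [v_0,v_2].
The resulting 12×6 matrix has rank 6, and its Smith normal form has invariant factors (1,1,1,1,1,1).

Computing H_k = (kernel of ∂_k) / (image of ∂_{k+1}):

  H_0: rank C_0 − rank ∂_1 = 6 − 5 = 1, and the invariant factors of ∂_1 are all 1, so H_0 = Z.
  H_1: rank ker ∂_1 − rank ∂_2 = (12 − 5) − 6 = 1, and the invariant factors of ∂_2 are all 1, so H_1 = Z.
  H_2: rank ker ∂_2 − rank ∂_3 = (6 − 6) − 0 = 0, and there is no ∂_3, so H_2 = 0.

H_0 = Z,  H_1 = Z,  H_2 = 0.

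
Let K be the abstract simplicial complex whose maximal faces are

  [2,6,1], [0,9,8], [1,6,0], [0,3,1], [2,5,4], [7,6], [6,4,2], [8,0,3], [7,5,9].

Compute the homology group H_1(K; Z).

Fix the vertex order 0 < 1 < 2 < 3 < 4 < 5 < 6 < 7 < 8 < 9 and write every simplex with vertices in increasing order. Then dim K = 2 and the simplices of K are:

  0-simplices (10): [0], [1], [2], [3], [4], [5], [6], [7], [8], [9]
  1-simplices (19): [0,1], [0,3], [0,6], [0,8], [0,9], [1,2], [1,3], [1,6], [2,4], [2,5], [2,6], [3,8], [4,5], [4,6], [5,7], [5,9], [6,7], [7,9], [8,9]
  2-simplices (8): [0,1,3], [0,1,6], [0,3,8], [0,8,9], [1,2,6], [2,4,5], [2,4,6], [5,7,9]

giving chain groups C_0 ≅ Z^10, C_1 ≅ Z^19, C_2 ≅ Z^8.

Boundary ∂_1: C_1 → C_0 sends each edge [p,q] (with p < q) to q − p.
The resulting 10×19 matrix has rank 9, and its Smith normal form has invariant factors (1,1,1,1,1,1,1,1,1).

∂_2: C_2 → C_1 acts by ∂[p,q,r] = [q,r] − [p,r] + [p,q]. For instance
  ∂[0,8,9] = [8,9] − [0,9] + [0,8],
  ∂[1,2,6] = [2,6] − [1,6] + [1,2].
As a 19×8 matrix over Z this has rank 8, with invariant factors (1,1,1,1,1,1,1,1).

Computing H_k = (kernel of ∂_k) / (image of ∂_{k+1}):

  H_1: rank ker ∂_1 − rank ∂_2 = (19 − 9) − 8 = 2, and the invariant factors of ∂_2 are all 1, so H_1 = Z^2.

H_1 ≅ Z^2.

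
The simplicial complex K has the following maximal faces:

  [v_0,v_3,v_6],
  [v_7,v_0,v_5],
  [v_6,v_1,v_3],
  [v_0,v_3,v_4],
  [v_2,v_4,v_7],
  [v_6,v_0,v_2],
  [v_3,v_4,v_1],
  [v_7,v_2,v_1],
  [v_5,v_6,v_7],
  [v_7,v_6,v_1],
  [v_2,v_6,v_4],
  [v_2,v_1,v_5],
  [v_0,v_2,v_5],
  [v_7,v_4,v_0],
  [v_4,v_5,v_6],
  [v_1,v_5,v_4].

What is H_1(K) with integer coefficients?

Order the vertices as v_0 < v_1 < v_2 < v_3 < v_4 < v_5 < v_6 < v_7. Listing each simplex with vertices in this order, K has dimension 2 with simplices:

  0-simplices (8): [v_0], [v_1], [v_2], [v_3], [v_4], [v_5], [v_6], [v_7]
  1-simplices (24): (24 of them)
  2-simplices (16): (16 of them)

giving chain groups C_0 ≅ Z^8, C_1 ≅ Z^24, C_2 ≅ Z^16.

Boundary ∂_1: C_1 → C_0 maps an edge to its endpoints' difference, ∂[p,q] = q − p.
The 8×24 boundary matrix has rank 7 and Smith normal form diag(1,1,1,1,1,1,1).

∂_2: C_2 → C_1 sends each 2-simplex [p,q,r] to [q,r] − [p,r] + [p,q]. For instance
  ∂[v_0,v_3,v_6] = [v_3,v_6] − [v_0,v_6] + [v_0,v_3],
  ∂[v_0,v_2,v_5] = [v_2,v_5] − [v_0,v_5] + [v_0,v_2].
As a 24×16 matrix over Z this has rank 15, with invariant factors (1,1,1,1,1,1,1,1,1,1,1,1,1,1,1).

Computing H_k = (kernel of ∂_k) / (image of ∂_{k+1}):

  H_1: rank ker ∂_1 − rank ∂_2 = (24 − 7) − 15 = 2, and the invariant factors of ∂_2 are all 1, so H_1 = Z^2.

H_1 = Z^2.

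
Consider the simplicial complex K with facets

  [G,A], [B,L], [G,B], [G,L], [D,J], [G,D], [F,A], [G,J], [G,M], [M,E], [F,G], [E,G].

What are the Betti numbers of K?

Fix the vertex order A < B < D < E < F < G < J < L < M and write every simplex with vertices in increasing order. Then dim K = 1 and the simplices of K are:

  0-simplices (9): A, B, D, E, F, G, J, L, M
  1-simplices (12): AF, AG, BG, BL, DG, DJ, EG, EM, FG, GJ, GL, GM

so the chain groups are C_0 ≅ Z^9, C_1 ≅ Z^12.

Boundary ∂_1: C_1 → C_0 maps an edge to its endpoints' difference, ∂[p,q] = q − p. For instance
  ∂GJ = J − G.
The 9×12 boundary matrix has rank 8 and Smith normal form diag(1,1,1,1,1,1,1,1).

Now H_k = ker ∂_k / im ∂_{k+1}, so:

  H_0: rank C_0 − rank ∂_1 = 9 − 8 = 1, and the invariant factors of ∂_1 are all 1, so H_0 = Z.
  H_1: rank ker ∂_1 − rank ∂_2 = (12 − 8) − 0 = 4, and there is no ∂_2, so H_1 = Z^4.

(K is a triangulation of a wedge of 4 circles.)

Hence the Betti numbers are b_0 = 1, b_1 = 4.

b_0 = 1, b_1 = 4.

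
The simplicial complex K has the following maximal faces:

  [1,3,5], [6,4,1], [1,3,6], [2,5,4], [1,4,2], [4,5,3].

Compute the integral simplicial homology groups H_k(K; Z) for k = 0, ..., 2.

H_0 ≅ Z,  H_1 ≅ Z,  H_2 = 0.

Order the vertices as 1 < 2 < 3 < 4 < 5 < 6. Listing each simplex with vertices in this order, K has dimension 2 with simplices:

  0-simplices (6): [1], [2], [3], [4], [5], [6]
  1-simplices (12): [1,2], [1,3], [1,4], [1,5], [1,6], [2,4], [2,5], [3,4], [3,5], [3,6], [4,5], [4,6]
  2-simplices (6): [1,2,4], [1,3,5], [1,3,6], [1,4,6], [2,4,5], [3,4,5]

Hence C_0 ≅ Z^6, C_1 ≅ Z^12, C_2 ≅ Z^6.

Boundary ∂_1: C_1 → C_0 is given by ∂[p,q] = [q] − [p]. For instance
  ∂[2,5] = [5] − [2].
This gives a 6×12 integer matrix of rank 5; reducing to Smith normal form yields diagonal entries (1,1,1,1,1).

The boundary map ∂_2: C_2 → C_1 sends each 2-simplex [p,q,r] to [q,r] − [p,r] + [p,q]. For instance
  ∂[1,4,6] = [4,6] − [1,6] + [1,4],
  ∂[1,3,6] = [3,6] − [1,6] + [1,3].
The 12×6 boundary matrix has rank 6 and Smith normal form diag(1,1,1,1,1,1).

Computing H_k = (kernel of ∂_k) / (image of ∂_{k+1}):

  H_0: rank C_0 − rank ∂_1 = 6 − 5 = 1, and the invariant factors of ∂_1 are all 1, so H_0 ≅ Z.
  H_1: rank ker ∂_1 − rank ∂_2 = (12 − 5) − 6 = 1, and the invariant factors of ∂_2 are all 1, so H_1 ≅ Z.
  H_2: rank ker ∂_2 − rank ∂_3 = (6 − 6) − 0 = 0, and there is no ∂_3, so H_2 ≅ 0.

As a check, the Euler characteristic is 6 − 12 + 6 = 0, which agrees with 1 − 1 + 0 = 0.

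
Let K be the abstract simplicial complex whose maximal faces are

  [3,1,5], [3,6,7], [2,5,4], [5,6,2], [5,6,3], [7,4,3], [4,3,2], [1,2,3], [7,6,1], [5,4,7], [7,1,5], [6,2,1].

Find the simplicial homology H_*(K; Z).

Take the total order 1 < 2 < 3 < 4 < 5 < 6 < 7 on the vertex set. Then K (dimension 2) consists of the simplices:

  0-simplices (7): [1], [2], [3], [4], [5], [6], [7]
  1-simplices (18): [1,2], [1,3], [1,5], [1,6], [1,7], [2,3], [2,4], [2,5], [2,6], [3,4], [3,5], [3,6], [3,7], [4,5], [4,7], [5,6], [5,7], [6,7]
  2-simplices (12): [1,2,3], [1,2,6], [1,3,5], [1,5,7], [1,6,7], [2,3,4], [2,4,5], [2,5,6], [3,4,7], [3,5,6], [3,6,7], [4,5,7]

giving chain groups C_0 ≅ Z^7, C_1 ≅ Z^18, C_2 ≅ Z^12.

The boundary map ∂_1: C_1 → C_0 is given by ∂[p,q] = [q] − [p]. For instance
  ∂[1,2] = [2] − [1].
As a 7×18 matrix over Z this has rank 6, with invariant factors (1,1,1,1,1,1).

The boundary map ∂_2: C_2 → C_1 sends each 2-simplex [p,q,r] to [q,r] − [p,r] + [p,q]. For instance
  ∂[2,3,4] = [3,4] − [2,4] + [2,3],
  ∂[1,2,6] = [2,6] − [1,6] + [1,2].
As a 18×12 matrix over Z this has rank 12, with invariant factors (1,1,1,1,1,1,1,1,1,1,1,2).

From H_k ≅ ker(∂_k) / im(∂_{k+1}) we obtain:

  H_0: rank C_0 − rank ∂_1 = 7 − 6 = 1, and the invariant factors of ∂_1 are all 1, so H_0 ≅ Z.
  H_1: rank ker ∂_1 − rank ∂_2 = (18 − 6) − 12 = 0, and ∂_2 has invariant factor 2 > 1, so H_1 ≅ Z/2Z.
  H_2: rank ker ∂_2 − rank ∂_3 = (12 − 12) − 0 = 0, and there is no ∂_3, so H_2 ≅ 0.

As a check, the Euler characteristic is 7 − 18 + 12 = 1, which agrees with 1 − 0 + 0 = 1.

H_0 = Z,  H_1 = Z/2Z,  H_2 = 0.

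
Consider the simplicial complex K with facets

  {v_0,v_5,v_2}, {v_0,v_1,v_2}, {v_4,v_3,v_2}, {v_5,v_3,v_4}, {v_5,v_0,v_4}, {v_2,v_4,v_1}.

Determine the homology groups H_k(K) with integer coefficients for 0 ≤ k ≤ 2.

Take the total order v_0 < v_1 < v_2 < v_3 < v_4 < v_5 on the vertex set. Then K (dimension 2) consists of the simplices:

  0-simplices (6): [v_0], [v_1], [v_2], [v_3], [v_4], [v_5]
  1-simplices (12): [v_0,v_1], [v_0,v_2], [v_0,v_4], [v_0,v_5], [v_1,v_2], [v_1,v_4], [v_2,v_3], [v_2,v_4], [v_2,v_5], [v_3,v_4], [v_3,v_5], [v_4,v_5]
  2-simplices (6): [v_0,v_1,v_2], [v_0,v_2,v_5], [v_0,v_4,v_5], [v_1,v_2,v_4], [v_2,v_3,v_4], [v_3,v_4,v_5]

Hence C_0 ≅ Z^6, C_1 ≅ Z^12, C_2 ≅ Z^6.

∂_1: C_1 → C_0 sends each edge [p,q] (with p < q) to q − p.
The 6×12 boundary matrix has rank 5 and Smith normal form diag(1,1,1,1,1).

Boundary ∂_2: C_2 → C_1 maps a triangle to the signed sum of its edges. For instance
  ∂[v_0,v_1,v_2] = [v_1,v_2] − [v_0,v_2] + [v_0,v_1],
  ∂[v_1,v_2,v_4] = [v_2,v_4] − [v_1,v_4] + [v_1,v_2].
The 12×6 boundary matrix has rank 6 and Smith normal form diag(1,1,1,1,1,1).

Now H_k = ker ∂_k / im ∂_{k+1}, so:

  H_0: rank C_0 − rank ∂_1 = 6 − 5 = 1, and the invariant factors of ∂_1 are all 1, so H_0 = Z.
  H_1: rank ker ∂_1 − rank ∂_2 = (12 − 5) − 6 = 1, and the invariant factors of ∂_2 are all 1, so H_1 = Z.
  H_2: rank ker ∂_2 − rank ∂_3 = (6 − 6) − 0 = 0, and there is no ∂_3, so H_2 = 0.

H_0 ≅ Z,  H_1 ≅ Z,  H_2 = 0.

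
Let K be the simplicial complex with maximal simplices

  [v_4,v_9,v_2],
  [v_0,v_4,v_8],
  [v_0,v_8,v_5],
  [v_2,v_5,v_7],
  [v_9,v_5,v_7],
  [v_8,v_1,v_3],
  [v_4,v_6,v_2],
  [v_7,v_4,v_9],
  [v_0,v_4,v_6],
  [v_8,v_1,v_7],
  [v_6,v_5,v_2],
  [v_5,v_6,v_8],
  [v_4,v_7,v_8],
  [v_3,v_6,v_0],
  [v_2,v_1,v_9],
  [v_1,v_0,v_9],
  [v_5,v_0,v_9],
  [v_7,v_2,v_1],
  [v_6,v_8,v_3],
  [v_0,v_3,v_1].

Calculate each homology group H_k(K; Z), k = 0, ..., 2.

Fix the vertex order v_0 < v_1 < v_2 < v_3 < v_4 < v_5 < v_6 < v_7 < v_8 < v_9 and write every simplex with vertices in increasing order. Then dim K = 2 and the simplices of K are:

  0-simplices (10): [v_0], [v_1], [v_2], [v_3], [v_4], [v_5], [v_6], [v_7], [v_8], [v_9]
  1-simplices (30): (30 of them)
  2-simplices (20): (20 of them)

Hence C_0 ≅ Z^10, C_1 ≅ Z^30, C_2 ≅ Z^20.

The boundary map ∂_1: C_1 → C_0 maps an edge to its endpoints' difference, ∂[p,q] = q − p.
This gives a 10×30 integer matrix of rank 9; reducing to Smith normal form yields diagonal entries (1,1,1,1,1,1,1,1,1).

The boundary map ∂_2: C_2 → C_1 maps a triangle to the signed sum of its edges. For instance
  ∂[v_2,v_4,v_9] = [v_4,v_9] − [v_2,v_9] + [v_2,v_4],
  ∂[v_0,v_5,v_8] = [v_5,v_8] − [v_0,v_8] + [v_0,v_5].
The resulting 30×20 matrix has rank 20, and its Smith normal form has invariant factors (1,1,1,1,1,1,1,1,1,1,1,1,1,1,1,1,1,1,1,2).

Reading off H_k = ker ∂_k / im ∂_{k+1}:

  H_0: rank C_0 − rank ∂_1 = 10 − 9 = 1, and the invariant factors of ∂_1 are all 1, so H_0 = Z.
  H_1: rank ker ∂_1 − rank ∂_2 = (30 − 9) − 20 = 1, and ∂_2 has invariant factor 2 > 1, so H_1 = Z ⊕ Z/2.
  H_2: rank ker ∂_2 − rank ∂_3 = (20 − 20) − 0 = 0, and there is no ∂_3, so H_2 = 0.

As a check, the Euler characteristic is 10 − 30 + 20 = 0, which agrees with 1 − 1 + 0 = 0.
(K is a triangulation of the Klein bottle.)

H_0 ≅ Z,  H_1 ≅ Z ⊕ Z/2,  H_2 = 0.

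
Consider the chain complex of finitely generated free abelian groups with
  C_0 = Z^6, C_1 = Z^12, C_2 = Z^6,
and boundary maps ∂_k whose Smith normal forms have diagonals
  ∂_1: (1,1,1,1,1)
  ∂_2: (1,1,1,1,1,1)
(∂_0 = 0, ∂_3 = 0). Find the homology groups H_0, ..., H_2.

H_0: b_0 = 6 − 0 − 5 = 1; torsion from ∂_1 factors > 1: none. So H_0 ≅ Z.
H_1: b_1 = 12 − 5 − 6 = 1; torsion from ∂_2 factors > 1: none. So H_1 ≅ Z.
H_2: b_2 = 6 − 6 − 0 = 0; torsion from ∂_3 factors > 1: none. So H_2 ≅ 0.

H_0 ≅ Z,  H_1 ≅ Z,  H_2 = 0.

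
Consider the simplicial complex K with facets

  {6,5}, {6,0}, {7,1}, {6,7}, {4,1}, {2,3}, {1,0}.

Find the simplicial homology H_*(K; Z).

H_0 = Z^2,  H_1 = Z.

Fix the vertex order 0 < 1 < 2 < 3 < 4 < 5 < 6 < 7 and write every simplex with vertices in increasing order. Then dim K = 1 and the simplices of K are:

  0-simplices (8): [0], [1], [2], [3], [4], [5], [6], [7]
  1-simplices (7): [0,1], [0,6], [1,4], [1,7], [2,3], [5,6], [6,7]

Hence C_0 ≅ Z^8, C_1 ≅ Z^7.

∂_1: C_1 → C_0 is given by ∂[p,q] = [q] − [p]. For instance
  ∂[5,6] = [6] − [5].
This gives a 8×7 integer matrix of rank 6; reducing to Smith normal form yields diagonal entries (1,1,1,1,1,1).

From H_k ≅ ker(∂_k) / im(∂_{k+1}) we obtain:

  H_0: rank C_0 − rank ∂_1 = 8 − 6 = 2, and the invariant factors of ∂_1 are all 1, so H_0 = Z^2.
  H_1: rank ker ∂_1 − rank ∂_2 = (7 − 6) − 0 = 1, and there is no ∂_2, so H_1 = Z.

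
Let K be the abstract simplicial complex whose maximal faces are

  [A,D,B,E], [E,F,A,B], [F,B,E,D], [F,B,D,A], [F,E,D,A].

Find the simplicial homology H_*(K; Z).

H_0 = Z,  H_1 = 0,  H_2 = 0,  H_3 = Z.

K has 5 vertices, 10 edges, 10 triangles, 5 3-simplices.
rank ∂_0 = 0, rank ∂_1 = 4 ⇒ b_0 = 5 − 0 − 4 = 1; all invariant factors of ∂_1 are 1 so no torsion. So H_0 = Z.
rank ∂_1 = 4, rank ∂_2 = 6 ⇒ b_1 = 10 − 4 − 6 = 0; all invariant factors of ∂_2 are 1 so no torsion. So H_1 = 0.
rank ∂_2 = 6, rank ∂_3 = 4 ⇒ b_2 = 10 − 6 − 4 = 0; all invariant factors of ∂_3 are 1 so no torsion. So H_2 = 0.
rank ∂_3 = 4, rank ∂_4 = 0 ⇒ b_3 = 5 − 4 − 0 = 1. So H_3 = Z.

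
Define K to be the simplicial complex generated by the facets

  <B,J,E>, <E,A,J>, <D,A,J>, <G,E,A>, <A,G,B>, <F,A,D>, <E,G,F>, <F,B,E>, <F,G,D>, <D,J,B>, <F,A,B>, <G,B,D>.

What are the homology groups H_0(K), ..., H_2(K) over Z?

We work with the vertex ordering A < B < D < E < F < G < J. The simplices of K, each written with vertices in increasing order, are:

  0-simplices (7): A, B, D, E, F, G, J
  1-simplices (18): AB, AD, AE, AF, AG, AJ, BD, BE, BF, BG, BJ, DF, DG, DJ, EF, EG, EJ, FG
  2-simplices (12): ABF, ABG, ADF, ADJ, AEG, AEJ, BDG, BDJ, BEF, BEJ, DFG, EFG

so the chain groups are C_0 ≅ Z^7, C_1 ≅ Z^18, C_2 ≅ Z^12.

The boundary map ∂_1: C_1 → C_0 maps an edge to its endpoints' difference, ∂[p,q] = q − p. For instance
  ∂BF = F − B.
The resulting 7×18 matrix has rank 6, and its Smith normal form has invariant factors (1,1,1,1,1,1).

Boundary ∂_2: C_2 → C_1 sends each 2-simplex [p,q,r] to [q,r] − [p,r] + [p,q]. For instance
  ∂EFG = FG − EG + EF,
  ∂AEJ = EJ − AJ + AE.
The resulting 18×12 matrix has rank 12, and its Smith normal form has invariant factors (1,1,1,1,1,1,1,1,1,1,1,2).

From H_k ≅ ker(∂_k) / im(∂_{k+1}) we obtain:

  H_0: rank C_0 − rank ∂_1 = 7 − 6 = 1, and the invariant factors of ∂_1 are all 1, so H_0 = Z.
  H_1: rank ker ∂_1 − rank ∂_2 = (18 − 6) − 12 = 0, and ∂_2 has invariant factor 2 > 1, so H_1 = Z_2.
  H_2: rank ker ∂_2 − rank ∂_3 = (12 − 12) − 0 = 0, and there is no ∂_3, so H_2 = 0.

As a check, the Euler characteristic is 7 − 18 + 12 = 1, which agrees with 1 − 0 + 0 = 1.

H_0 ≅ Z,  H_1 ≅ Z_2,  H_2 = 0.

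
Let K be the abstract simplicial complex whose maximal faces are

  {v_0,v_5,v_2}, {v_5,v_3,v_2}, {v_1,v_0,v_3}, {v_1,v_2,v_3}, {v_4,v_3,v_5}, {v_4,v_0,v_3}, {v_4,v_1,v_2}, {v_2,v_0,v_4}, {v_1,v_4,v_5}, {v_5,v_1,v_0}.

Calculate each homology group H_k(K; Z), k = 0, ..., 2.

Fix the vertex order v_0 < v_1 < v_2 < v_3 < v_4 < v_5 and write every simplex with vertices in increasing order. Then dim K = 2 and the simplices of K are:

  0-simplices (6): [v_0], [v_1], [v_2], [v_3], [v_4], [v_5]
  1-simplices (15): (15 of them)
  2-simplices (10): [v_0,v_1,v_3], [v_0,v_1,v_5], [v_0,v_2,v_4], [v_0,v_2,v_5], [v_0,v_3,v_4], [v_1,v_2,v_3], [v_1,v_2,v_4], [v_1,v_4,v_5], [v_2,v_3,v_5], [v_3,v_4,v_5]

Hence C_0 ≅ Z^6, C_1 ≅ Z^15, C_2 ≅ Z^10.

The boundary map ∂_1: C_1 → C_0 sends each edge [p,q] (with p < q) to q − p.
The resulting 6×15 matrix has rank 5, and its Smith normal form has invariant factors (1,1,1,1,1).

The boundary map ∂_2: C_2 → C_1 maps a triangle to the signed sum of its edges. For instance
  ∂[v_0,v_1,v_3] = [v_1,v_3] − [v_0,v_3] + [v_0,v_1],
  ∂[v_0,v_2,v_5] = [v_2,v_5] − [v_0,v_5] + [v_0,v_2].
This gives a 15×10 integer matrix of rank 10; reducing to Smith normal form yields diagonal entries (1,1,1,1,1,1,1,1,1,2).

From H_k ≅ ker(∂_k) / im(∂_{k+1}) we obtain:

  H_0: rank C_0 − rank ∂_1 = 6 − 5 = 1, and the invariant factors of ∂_1 are all 1, so H_0 ≅ Z.
  H_1: rank ker ∂_1 − rank ∂_2 = (15 − 5) − 10 = 0, and ∂_2 has invariant factor 2 > 1, so H_1 ≅ Z/2Z.
  H_2: rank ker ∂_2 − rank ∂_3 = (10 − 10) − 0 = 0, and there is no ∂_3, so H_2 ≅ 0.

H_0 ≅ Z,  H_1 ≅ Z/2Z,  H_2 = 0.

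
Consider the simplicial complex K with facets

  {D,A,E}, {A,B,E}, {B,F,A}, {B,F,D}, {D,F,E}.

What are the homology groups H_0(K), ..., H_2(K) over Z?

Order the vertices as A < B < D < E < F. Listing each simplex with vertices in this order, K has dimension 2 with simplices:

  0-simplices (5): A, B, D, E, F
  1-simplices (10): AB, AD, AE, AF, BD, BE, BF, DE, DF, EF
  2-simplices (5): ABE, ABF, ADE, BDF, DEF

so the chain groups are C_0 ≅ Z^5, C_1 ≅ Z^10, C_2 ≅ Z^5.

Boundary ∂_1: C_1 → C_0 is given by ∂[p,q] = [q] − [p]. For instance
  ∂BD = D − B.
This gives a 5×10 integer matrix of rank 4; reducing to Smith normal form yields diagonal entries (1,1,1,1).

The boundary map ∂_2: C_2 → C_1 sends each 2-simplex [p,q,r] to [q,r] − [p,r] + [p,q]. For instance
  ∂ABE = BE − AE + AB,
  ∂ABF = BF − AF + AB.
The resulting 10×5 matrix has rank 5, and its Smith normal form has invariant factors (1,1,1,1,1).

Reading off H_k = ker ∂_k / im ∂_{k+1}:

  H_0: rank C_0 − rank ∂_1 = 5 − 4 = 1, and the invariant factors of ∂_1 are all 1, so H_0 ≅ Z.
  H_1: rank ker ∂_1 − rank ∂_2 = (10 − 4) − 5 = 1, and the invariant factors of ∂_2 are all 1, so H_1 ≅ Z.
  H_2: rank ker ∂_2 − rank ∂_3 = (5 − 5) − 0 = 0, and there is no ∂_3, so H_2 ≅ 0.

(K is a triangulation of the Möbius band.)

H_0 ≅ Z,  H_1 ≅ Z,  H_2 = 0.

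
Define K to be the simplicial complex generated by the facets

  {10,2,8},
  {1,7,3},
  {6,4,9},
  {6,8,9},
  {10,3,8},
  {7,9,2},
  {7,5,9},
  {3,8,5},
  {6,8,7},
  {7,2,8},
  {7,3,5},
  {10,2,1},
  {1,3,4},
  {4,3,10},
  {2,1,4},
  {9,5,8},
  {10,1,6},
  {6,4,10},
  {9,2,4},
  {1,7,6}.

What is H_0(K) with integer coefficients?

H_0 = Z.

Order the vertices as 1 < 2 < 3 < 4 < 5 < 6 < 7 < 8 < 9 < 10. Listing each simplex with vertices in this order, K has dimension 2 with simplices:

  0-simplices (10): [1], [2], [3], [4], [5], [6], [7], [8], [9], [10]
  1-simplices (30): (30 of them)
  2-simplices (20): (20 of them)

giving chain groups C_0 ≅ Z^10, C_1 ≅ Z^30, C_2 ≅ Z^20.

Boundary ∂_1: C_1 → C_0 sends each edge [p,q] (with p < q) to q − p. For instance
  ∂[8,10] = [10] − [8].
The resulting 10×30 matrix has rank 9, and its Smith normal form has invariant factors (1,1,1,1,1,1,1,1,1).

Boundary ∂_2: C_2 → C_1 sends each 2-simplex [p,q,r] to [q,r] − [p,r] + [p,q]. For instance
  ∂[1,2,4] = [2,4] − [1,4] + [1,2],
  ∂[6,7,8] = [7,8] − [6,8] + [6,7].
The resulting 30×20 matrix has rank 20, and its Smith normal form has invariant factors (1,1,1,1,1,1,1,1,1,1,1,1,1,1,1,1,1,1,1,2).

Now H_k = ker ∂_k / im ∂_{k+1}, so:

  H_0: rank C_0 − rank ∂_1 = 10 − 9 = 1, and the invariant factors of ∂_1 are all 1, so H_0 ≅ Z.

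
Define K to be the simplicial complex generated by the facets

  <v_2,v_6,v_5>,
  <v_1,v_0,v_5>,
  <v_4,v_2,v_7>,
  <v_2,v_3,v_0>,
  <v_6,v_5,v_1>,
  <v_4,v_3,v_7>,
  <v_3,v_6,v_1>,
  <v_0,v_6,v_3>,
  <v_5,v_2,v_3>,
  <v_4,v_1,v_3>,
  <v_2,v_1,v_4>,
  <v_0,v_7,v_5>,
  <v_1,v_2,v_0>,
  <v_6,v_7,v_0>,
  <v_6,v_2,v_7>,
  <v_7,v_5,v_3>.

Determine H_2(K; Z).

H_2 ≅ Z.

Fix the vertex order v_0 < v_1 < v_2 < v_3 < v_4 < v_5 < v_6 < v_7 and write every simplex with vertices in increasing order. Then dim K = 2 and the simplices of K are:

  0-simplices (8): [v_0], [v_1], [v_2], [v_3], [v_4], [v_5], [v_6], [v_7]
  1-simplices (24): (24 of them)
  2-simplices (16): (16 of them)

Hence C_0 ≅ Z^8, C_1 ≅ Z^24, C_2 ≅ Z^16.

Boundary ∂_1: C_1 → C_0 maps an edge to its endpoints' difference, ∂[p,q] = q − p. For instance
  ∂[v_3,v_7] = [v_7] − [v_3].
The 8×24 boundary matrix has rank 7 and Smith normal form diag(1,1,1,1,1,1,1).

∂_2: C_2 → C_1 maps a triangle to the signed sum of its edges. For instance
  ∂[v_1,v_2,v_4] = [v_2,v_4] − [v_1,v_4] + [v_1,v_2],
  ∂[v_2,v_4,v_7] = [v_4,v_7] − [v_2,v_7] + [v_2,v_4].
This gives a 24×16 integer matrix of rank 15; reducing to Smith normal form yields diagonal entries (1,1,1,1,1,1,1,1,1,1,1,1,1,1,1).

Now H_k = ker ∂_k / im ∂_{k+1}, so:

  H_2: rank ker ∂_2 − rank ∂_3 = (16 − 15) − 0 = 1, and there is no ∂_3, so H_2 = Z.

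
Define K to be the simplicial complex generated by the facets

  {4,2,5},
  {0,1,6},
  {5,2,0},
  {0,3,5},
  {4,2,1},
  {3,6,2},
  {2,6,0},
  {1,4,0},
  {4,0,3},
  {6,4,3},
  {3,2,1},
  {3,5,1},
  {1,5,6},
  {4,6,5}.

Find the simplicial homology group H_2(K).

H_2 = Z.

Fix the vertex order 0 < 1 < 2 < 3 < 4 < 5 < 6 and write every simplex with vertices in increasing order. Then dim K = 2 and the simplices of K are:

  0-simplices (7): [0], [1], [2], [3], [4], [5], [6]
  1-simplices (21): [0,1], [0,2], [0,3], [0,4], [0,5], [0,6], [1,2], [1,3], [1,4], [1,5], [1,6], [2,3], [2,4], [2,5], [2,6], [3,4], [3,5], [3,6], [4,5], [4,6], [5,6]
  2-simplices (14): [0,1,4], [0,1,6], [0,2,5], [0,2,6], [0,3,4], [0,3,5], [1,2,3], [1,2,4], [1,3,5], [1,5,6], [2,3,6], [2,4,5], [3,4,6], [4,5,6]

Hence C_0 ≅ Z^7, C_1 ≅ Z^21, C_2 ≅ Z^14.

The boundary map ∂_1: C_1 → C_0 maps an edge to its endpoints' difference, ∂[p,q] = q − p.
As a 7×21 matrix over Z this has rank 6, with invariant factors (1,1,1,1,1,1).

Boundary ∂_2: C_2 → C_1 acts by ∂[p,q,r] = [q,r] − [p,r] + [p,q]. For instance
  ∂[0,3,4] = [3,4] − [0,4] + [0,3],
  ∂[0,1,6] = [1,6] − [0,6] + [0,1].
As a 21×14 matrix over Z this has rank 13, with invariant factors (1,1,1,1,1,1,1,1,1,1,1,1,1).

Now H_k = ker ∂_k / im ∂_{k+1}, so:

  H_2: rank ker ∂_2 − rank ∂_3 = (14 − 13) − 0 = 1, and there is no ∂_3, so H_2 = Z.

(K is a triangulation of the torus T^2.)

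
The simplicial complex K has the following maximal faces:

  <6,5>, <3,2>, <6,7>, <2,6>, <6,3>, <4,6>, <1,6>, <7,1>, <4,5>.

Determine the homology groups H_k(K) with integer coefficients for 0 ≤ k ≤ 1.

H_0 = Z,  H_1 = Z^3.

K has 7 vertices, 9 edges.
rank ∂_0 = 0, rank ∂_1 = 6 ⇒ b_0 = 7 − 0 − 6 = 1; all invariant factors of ∂_1 are 1 so no torsion. So H_0 = Z.
rank ∂_1 = 6, rank ∂_2 = 0 ⇒ b_1 = 9 − 6 − 0 = 3. So H_1 = Z^3.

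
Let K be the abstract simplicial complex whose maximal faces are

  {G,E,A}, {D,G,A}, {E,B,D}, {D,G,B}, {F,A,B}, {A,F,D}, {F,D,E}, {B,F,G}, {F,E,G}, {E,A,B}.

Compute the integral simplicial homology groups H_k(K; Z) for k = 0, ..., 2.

H_0 ≅ Z,  H_1 ≅ Z/2,  H_2 = 0.

Order the vertices as A < B < D < E < F < G. Listing each simplex with vertices in this order, K has dimension 2 with simplices:

  0-simplices (6): A, B, D, E, F, G
  1-simplices (15): AB, AD, AE, AF, AG, BD, BE, BF, BG, DE, DF, DG, EF, EG, FG
  2-simplices (10): ABE, ABF, ADF, ADG, AEG, BDE, BDG, BFG, DEF, EFG

giving chain groups C_0 ≅ Z^6, C_1 ≅ Z^15, C_2 ≅ Z^10.

Boundary ∂_1: C_1 → C_0 is given by ∂[p,q] = [q] − [p]. For instance
  ∂AB = B − A.
The resulting 6×15 matrix has rank 5, and its Smith normal form has invariant factors (1,1,1,1,1).

The boundary map ∂_2: C_2 → C_1 acts by ∂[p,q,r] = [q,r] − [p,r] + [p,q]. For instance
  ∂ABF = BF − AF + AB,
  ∂ADF = DF − AF + AD.
This gives a 15×10 integer matrix of rank 10; reducing to Smith normal form yields diagonal entries (1,1,1,1,1,1,1,1,1,2).

From H_k ≅ ker(∂_k) / im(∂_{k+1}) we obtain:

  H_0: rank C_0 − rank ∂_1 = 6 − 5 = 1, and the invariant factors of ∂_1 are all 1, so H_0 ≅ Z.
  H_1: rank ker ∂_1 − rank ∂_2 = (15 − 5) − 10 = 0, and ∂_2 has invariant factor 2 > 1, so H_1 ≅ Z/2.
  H_2: rank ker ∂_2 − rank ∂_3 = (10 − 10) − 0 = 0, and there is no ∂_3, so H_2 ≅ 0.

As a check, the Euler characteristic is 6 − 15 + 10 = 1, which agrees with 1 − 0 + 0 = 1.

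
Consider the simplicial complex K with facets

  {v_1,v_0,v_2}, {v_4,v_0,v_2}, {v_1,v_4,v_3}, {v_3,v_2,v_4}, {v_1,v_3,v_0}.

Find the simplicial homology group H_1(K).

H_1 = Z.

Fix the vertex order v_0 < v_1 < v_2 < v_3 < v_4 and write every simplex with vertices in increasing order. Then dim K = 2 and the simplices of K are:

  0-simplices (5): [v_0], [v_1], [v_2], [v_3], [v_4]
  1-simplices (10): [v_0,v_1], [v_0,v_2], [v_0,v_3], [v_0,v_4], [v_1,v_2], [v_1,v_3], [v_1,v_4], [v_2,v_3], [v_2,v_4], [v_3,v_4]
  2-simplices (5): [v_0,v_1,v_2], [v_0,v_1,v_3], [v_0,v_2,v_4], [v_1,v_3,v_4], [v_2,v_3,v_4]

so the chain groups are C_0 ≅ Z^5, C_1 ≅ Z^10, C_2 ≅ Z^5.

Boundary ∂_1: C_1 → C_0 maps an edge to its endpoints' difference, ∂[p,q] = q − p. For instance
  ∂[v_2,v_3] = [v_3] − [v_2].
As a 5×10 matrix over Z this has rank 4, with invariant factors (1,1,1,1).

∂_2: C_2 → C_1 acts by ∂[p,q,r] = [q,r] − [p,r] + [p,q]. For instance
  ∂[v_0,v_1,v_2] = [v_1,v_2] − [v_0,v_2] + [v_0,v_1],
  ∂[v_0,v_1,v_3] = [v_1,v_3] − [v_0,v_3] + [v_0,v_1].
The resulting 10×5 matrix has rank 5, and its Smith normal form has invariant factors (1,1,1,1,1).

Reading off H_k = ker ∂_k / im ∂_{k+1}:

  H_1: rank ker ∂_1 − rank ∂_2 = (10 − 4) − 5 = 1, and the invariant factors of ∂_2 are all 1, so H_1 ≅ Z.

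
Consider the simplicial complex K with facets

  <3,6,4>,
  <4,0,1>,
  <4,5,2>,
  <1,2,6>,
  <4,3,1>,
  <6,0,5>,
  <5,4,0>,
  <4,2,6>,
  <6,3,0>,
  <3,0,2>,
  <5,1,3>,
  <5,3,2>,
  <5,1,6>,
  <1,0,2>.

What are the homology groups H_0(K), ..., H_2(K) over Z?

Fix the vertex order 0 < 1 < 2 < 3 < 4 < 5 < 6 and write every simplex with vertices in increasing order. Then dim K = 2 and the simplices of K are:

  0-simplices (7): [0], [1], [2], [3], [4], [5], [6]
  1-simplices (21): [0,1], [0,2], [0,3], [0,4], [0,5], [0,6], [1,2], [1,3], [1,4], [1,5], [1,6], [2,3], [2,4], [2,5], [2,6], [3,4], [3,5], [3,6], [4,5], [4,6], [5,6]
  2-simplices (14): [0,1,2], [0,1,4], [0,2,3], [0,3,6], [0,4,5], [0,5,6], [1,2,6], [1,3,4], [1,3,5], [1,5,6], [2,3,5], [2,4,5], [2,4,6], [3,4,6]

so the chain groups are C_0 ≅ Z^7, C_1 ≅ Z^21, C_2 ≅ Z^14.

The boundary map ∂_1: C_1 → C_0 is given by ∂[p,q] = [q] − [p].
The 7×21 boundary matrix has rank 6 and Smith normal form diag(1,1,1,1,1,1).

∂_2: C_2 → C_1 acts by ∂[p,q,r] = [q,r] − [p,r] + [p,q]. For instance
  ∂[0,5,6] = [5,6] − [0,6] + [0,5],
  ∂[3,4,6] = [4,6] − [3,6] + [3,4].
This gives a 21×14 integer matrix of rank 13; reducing to Smith normal form yields diagonal entries (1,1,1,1,1,1,1,1,1,1,1,1,1).

Computing H_k = (kernel of ∂_k) / (image of ∂_{k+1}):

  H_0: rank C_0 − rank ∂_1 = 7 − 6 = 1, and the invariant factors of ∂_1 are all 1, so H_0 ≅ Z.
  H_1: rank ker ∂_1 − rank ∂_2 = (21 − 6) − 13 = 2, and the invariant factors of ∂_2 are all 1, so H_1 ≅ Z^2.
  H_2: rank ker ∂_2 − rank ∂_3 = (14 − 13) − 0 = 1, and there is no ∂_3, so H_2 ≅ Z.

H_0 ≅ Z,  H_1 ≅ Z^2,  H_2 ≅ Z.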